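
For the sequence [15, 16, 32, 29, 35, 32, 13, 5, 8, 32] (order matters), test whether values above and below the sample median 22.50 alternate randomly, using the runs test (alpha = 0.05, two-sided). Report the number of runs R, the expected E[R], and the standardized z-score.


Step 1: Compute median = 22.50; label A = above, B = below.
Labels in order: BBAAAABBBA  (n_A = 5, n_B = 5)
Step 2: Count runs R = 4.
Step 3: Under H0 (random ordering), E[R] = 2*n_A*n_B/(n_A+n_B) + 1 = 2*5*5/10 + 1 = 6.0000.
        Var[R] = 2*n_A*n_B*(2*n_A*n_B - n_A - n_B) / ((n_A+n_B)^2 * (n_A+n_B-1)) = 2000/900 = 2.2222.
        SD[R] = 1.4907.
Step 4: Continuity-corrected z = (R + 0.5 - E[R]) / SD[R] = (4 + 0.5 - 6.0000) / 1.4907 = -1.0062.
Step 5: Two-sided p-value via normal approximation = 2*(1 - Phi(|z|)) = 0.314305.
Step 6: alpha = 0.05. fail to reject H0.

R = 4, z = -1.0062, p = 0.314305, fail to reject H0.


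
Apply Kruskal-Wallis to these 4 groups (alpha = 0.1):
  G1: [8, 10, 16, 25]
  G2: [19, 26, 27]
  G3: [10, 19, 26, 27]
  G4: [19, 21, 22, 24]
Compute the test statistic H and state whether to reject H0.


Step 1: Combine all N = 15 observations and assign midranks.
sorted (value, group, rank): (8,G1,1), (10,G1,2.5), (10,G3,2.5), (16,G1,4), (19,G2,6), (19,G3,6), (19,G4,6), (21,G4,8), (22,G4,9), (24,G4,10), (25,G1,11), (26,G2,12.5), (26,G3,12.5), (27,G2,14.5), (27,G3,14.5)
Step 2: Sum ranks within each group.
R_1 = 18.5 (n_1 = 4)
R_2 = 33 (n_2 = 3)
R_3 = 35.5 (n_3 = 4)
R_4 = 33 (n_4 = 4)
Step 3: H = 12/(N(N+1)) * sum(R_i^2/n_i) - 3(N+1)
     = 12/(15*16) * (18.5^2/4 + 33^2/3 + 35.5^2/4 + 33^2/4) - 3*16
     = 0.050000 * 1035.88 - 48
     = 3.793750.
Step 4: Ties present; correction factor C = 1 - 42/(15^3 - 15) = 0.987500. Corrected H = 3.793750 / 0.987500 = 3.841772.
Step 5: Under H0, H ~ chi^2(3); p-value = 0.279065.
Step 6: alpha = 0.1. fail to reject H0.

H = 3.8418, df = 3, p = 0.279065, fail to reject H0.


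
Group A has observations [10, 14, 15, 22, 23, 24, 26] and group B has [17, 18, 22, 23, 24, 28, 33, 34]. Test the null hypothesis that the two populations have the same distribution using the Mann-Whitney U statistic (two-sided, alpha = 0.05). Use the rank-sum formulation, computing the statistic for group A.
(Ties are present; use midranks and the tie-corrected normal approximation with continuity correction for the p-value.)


Step 1: Combine and sort all 15 observations; assign midranks.
sorted (value, group): (10,X), (14,X), (15,X), (17,Y), (18,Y), (22,X), (22,Y), (23,X), (23,Y), (24,X), (24,Y), (26,X), (28,Y), (33,Y), (34,Y)
ranks: 10->1, 14->2, 15->3, 17->4, 18->5, 22->6.5, 22->6.5, 23->8.5, 23->8.5, 24->10.5, 24->10.5, 26->12, 28->13, 33->14, 34->15
Step 2: Rank sum for X: R1 = 1 + 2 + 3 + 6.5 + 8.5 + 10.5 + 12 = 43.5.
Step 3: U_X = R1 - n1(n1+1)/2 = 43.5 - 7*8/2 = 43.5 - 28 = 15.5.
       U_Y = n1*n2 - U_X = 56 - 15.5 = 40.5.
Step 4: Ties are present, so use the tie-corrected normal approximation (with continuity correction) for the p-value.
Step 5: p-value = 0.163782; compare to alpha = 0.05. fail to reject H0.

U_X = 15.5, p = 0.163782, fail to reject H0 at alpha = 0.05.


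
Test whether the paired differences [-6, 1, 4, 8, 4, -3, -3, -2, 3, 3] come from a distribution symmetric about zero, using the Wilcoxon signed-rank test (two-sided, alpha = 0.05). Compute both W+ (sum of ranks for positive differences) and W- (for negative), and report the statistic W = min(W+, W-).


Step 1: Drop any zero differences (none here) and take |d_i|.
|d| = [6, 1, 4, 8, 4, 3, 3, 2, 3, 3]
Step 2: Midrank |d_i| (ties get averaged ranks).
ranks: |6|->9, |1|->1, |4|->7.5, |8|->10, |4|->7.5, |3|->4.5, |3|->4.5, |2|->2, |3|->4.5, |3|->4.5
Step 3: Attach original signs; sum ranks with positive sign and with negative sign.
W+ = 1 + 7.5 + 10 + 7.5 + 4.5 + 4.5 = 35
W- = 9 + 4.5 + 4.5 + 2 = 20
(Check: W+ + W- = 55 should equal n(n+1)/2 = 55.)
Step 4: Test statistic W = min(W+, W-) = 20.
Step 5: Ties in |d|, so use the tie-corrected normal approximation.
        E[W] = n(n+1)/4 = 10*11/4 = 27.5.
        Tie groups: |d|=3 (t=4), |d|=4 (t=2); sum(t^3 - t) = 66.
        Var[W] = n(n+1)(2n+1)/24 - sum(t^3-t)/48 = 2310/24 - 66/48 = 94.875.
        z = (W - E[W]) / sqrt(Var[W]) = (20 - 27.5) / 9.7404 = -0.7700.
        Two-sided p = 2*Phi(z) = 0.441306.
Step 6: alpha = 0.05. fail to reject H0.

W+ = 35, W- = 20, W = min = 20, p = 0.441306, fail to reject H0.


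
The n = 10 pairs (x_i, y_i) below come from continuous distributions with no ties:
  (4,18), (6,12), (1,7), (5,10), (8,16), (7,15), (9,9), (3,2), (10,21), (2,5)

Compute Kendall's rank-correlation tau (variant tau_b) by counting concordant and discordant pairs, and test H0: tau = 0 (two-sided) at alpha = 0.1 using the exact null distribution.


Step 1: Enumerate the 45 unordered pairs (i,j) with i<j and classify each by sign(x_j-x_i) * sign(y_j-y_i).
  (1,2):dx=+2,dy=-6->D; (1,3):dx=-3,dy=-11->C; (1,4):dx=+1,dy=-8->D; (1,5):dx=+4,dy=-2->D
  (1,6):dx=+3,dy=-3->D; (1,7):dx=+5,dy=-9->D; (1,8):dx=-1,dy=-16->C; (1,9):dx=+6,dy=+3->C
  (1,10):dx=-2,dy=-13->C; (2,3):dx=-5,dy=-5->C; (2,4):dx=-1,dy=-2->C; (2,5):dx=+2,dy=+4->C
  (2,6):dx=+1,dy=+3->C; (2,7):dx=+3,dy=-3->D; (2,8):dx=-3,dy=-10->C; (2,9):dx=+4,dy=+9->C
  (2,10):dx=-4,dy=-7->C; (3,4):dx=+4,dy=+3->C; (3,5):dx=+7,dy=+9->C; (3,6):dx=+6,dy=+8->C
  (3,7):dx=+8,dy=+2->C; (3,8):dx=+2,dy=-5->D; (3,9):dx=+9,dy=+14->C; (3,10):dx=+1,dy=-2->D
  (4,5):dx=+3,dy=+6->C; (4,6):dx=+2,dy=+5->C; (4,7):dx=+4,dy=-1->D; (4,8):dx=-2,dy=-8->C
  (4,9):dx=+5,dy=+11->C; (4,10):dx=-3,dy=-5->C; (5,6):dx=-1,dy=-1->C; (5,7):dx=+1,dy=-7->D
  (5,8):dx=-5,dy=-14->C; (5,9):dx=+2,dy=+5->C; (5,10):dx=-6,dy=-11->C; (6,7):dx=+2,dy=-6->D
  (6,8):dx=-4,dy=-13->C; (6,9):dx=+3,dy=+6->C; (6,10):dx=-5,dy=-10->C; (7,8):dx=-6,dy=-7->C
  (7,9):dx=+1,dy=+12->C; (7,10):dx=-7,dy=-4->C; (8,9):dx=+7,dy=+19->C; (8,10):dx=-1,dy=+3->D
  (9,10):dx=-8,dy=-16->C
Step 2: C = 33, D = 12, total pairs = 45.
Step 3: tau = (C - D)/(n(n-1)/2) = (33 - 12)/45 = 0.466667.
Step 4: Exact two-sided p-value (enumerate n! = 3628800 permutations of y under H0): p = 0.072550.
Step 5: alpha = 0.1. reject H0.

tau_b = 0.4667 (C=33, D=12), p = 0.072550, reject H0.


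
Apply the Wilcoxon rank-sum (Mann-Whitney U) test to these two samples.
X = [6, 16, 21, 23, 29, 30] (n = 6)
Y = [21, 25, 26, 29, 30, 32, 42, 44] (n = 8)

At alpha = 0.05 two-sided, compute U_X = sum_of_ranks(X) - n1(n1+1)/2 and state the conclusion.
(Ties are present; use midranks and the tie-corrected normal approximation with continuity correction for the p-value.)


Step 1: Combine and sort all 14 observations; assign midranks.
sorted (value, group): (6,X), (16,X), (21,X), (21,Y), (23,X), (25,Y), (26,Y), (29,X), (29,Y), (30,X), (30,Y), (32,Y), (42,Y), (44,Y)
ranks: 6->1, 16->2, 21->3.5, 21->3.5, 23->5, 25->6, 26->7, 29->8.5, 29->8.5, 30->10.5, 30->10.5, 32->12, 42->13, 44->14
Step 2: Rank sum for X: R1 = 1 + 2 + 3.5 + 5 + 8.5 + 10.5 = 30.5.
Step 3: U_X = R1 - n1(n1+1)/2 = 30.5 - 6*7/2 = 30.5 - 21 = 9.5.
       U_Y = n1*n2 - U_X = 48 - 9.5 = 38.5.
Step 4: Ties are present, so use the tie-corrected normal approximation (with continuity correction) for the p-value.
Step 5: p-value = 0.069773; compare to alpha = 0.05. fail to reject H0.

U_X = 9.5, p = 0.069773, fail to reject H0 at alpha = 0.05.


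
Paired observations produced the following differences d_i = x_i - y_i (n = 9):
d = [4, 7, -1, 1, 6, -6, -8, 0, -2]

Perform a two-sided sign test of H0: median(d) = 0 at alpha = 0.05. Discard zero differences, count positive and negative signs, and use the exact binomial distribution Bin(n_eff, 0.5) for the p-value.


Step 1: Discard zero differences. Original n = 9; n_eff = number of nonzero differences = 8.
Nonzero differences (with sign): +4, +7, -1, +1, +6, -6, -8, -2
Step 2: Count signs: positive = 4, negative = 4.
Step 3: Under H0: P(positive) = 0.5, so the number of positives S ~ Bin(8, 0.5).
Step 4: Two-sided exact p-value = sum of Bin(8,0.5) probabilities at or below the observed probability = 1.000000.
Step 5: alpha = 0.05. fail to reject H0.

n_eff = 8, pos = 4, neg = 4, p = 1.000000, fail to reject H0.


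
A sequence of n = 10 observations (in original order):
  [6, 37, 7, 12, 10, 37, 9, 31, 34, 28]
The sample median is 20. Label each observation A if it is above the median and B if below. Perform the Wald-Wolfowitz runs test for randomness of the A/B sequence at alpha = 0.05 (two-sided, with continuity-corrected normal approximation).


Step 1: Compute median = 20; label A = above, B = below.
Labels in order: BABBBABAAA  (n_A = 5, n_B = 5)
Step 2: Count runs R = 6.
Step 3: Under H0 (random ordering), E[R] = 2*n_A*n_B/(n_A+n_B) + 1 = 2*5*5/10 + 1 = 6.0000.
        Var[R] = 2*n_A*n_B*(2*n_A*n_B - n_A - n_B) / ((n_A+n_B)^2 * (n_A+n_B-1)) = 2000/900 = 2.2222.
        SD[R] = 1.4907.
Step 4: R = E[R], so z = 0 with no continuity correction.
Step 5: Two-sided p-value via normal approximation = 2*(1 - Phi(|z|)) = 1.000000.
Step 6: alpha = 0.05. fail to reject H0.

R = 6, z = 0.0000, p = 1.000000, fail to reject H0.


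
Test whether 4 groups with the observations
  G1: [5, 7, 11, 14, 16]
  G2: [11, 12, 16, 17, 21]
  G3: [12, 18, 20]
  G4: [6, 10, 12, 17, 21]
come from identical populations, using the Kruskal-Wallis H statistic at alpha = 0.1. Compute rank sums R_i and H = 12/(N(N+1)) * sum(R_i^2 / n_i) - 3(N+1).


Step 1: Combine all N = 18 observations and assign midranks.
sorted (value, group, rank): (5,G1,1), (6,G4,2), (7,G1,3), (10,G4,4), (11,G1,5.5), (11,G2,5.5), (12,G2,8), (12,G3,8), (12,G4,8), (14,G1,10), (16,G1,11.5), (16,G2,11.5), (17,G2,13.5), (17,G4,13.5), (18,G3,15), (20,G3,16), (21,G2,17.5), (21,G4,17.5)
Step 2: Sum ranks within each group.
R_1 = 31 (n_1 = 5)
R_2 = 56 (n_2 = 5)
R_3 = 39 (n_3 = 3)
R_4 = 45 (n_4 = 5)
Step 3: H = 12/(N(N+1)) * sum(R_i^2/n_i) - 3(N+1)
     = 12/(18*19) * (31^2/5 + 56^2/5 + 39^2/3 + 45^2/5) - 3*19
     = 0.035088 * 1731.4 - 57
     = 3.750877.
Step 4: Ties present; correction factor C = 1 - 48/(18^3 - 18) = 0.991744. Corrected H = 3.750877 / 0.991744 = 3.782102.
Step 5: Under H0, H ~ chi^2(3); p-value = 0.285975.
Step 6: alpha = 0.1. fail to reject H0.

H = 3.7821, df = 3, p = 0.285975, fail to reject H0.


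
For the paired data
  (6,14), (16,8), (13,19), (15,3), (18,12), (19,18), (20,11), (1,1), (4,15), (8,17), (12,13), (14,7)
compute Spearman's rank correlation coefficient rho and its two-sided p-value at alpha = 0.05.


Step 1: Rank x and y separately (midranks; no ties here).
rank(x): 6->3, 16->9, 13->6, 15->8, 18->10, 19->11, 20->12, 1->1, 4->2, 8->4, 12->5, 14->7
rank(y): 14->8, 8->4, 19->12, 3->2, 12->6, 18->11, 11->5, 1->1, 15->9, 17->10, 13->7, 7->3
Step 2: d_i = R_x(i) - R_y(i); compute d_i^2.
  (3-8)^2=25, (9-4)^2=25, (6-12)^2=36, (8-2)^2=36, (10-6)^2=16, (11-11)^2=0, (12-5)^2=49, (1-1)^2=0, (2-9)^2=49, (4-10)^2=36, (5-7)^2=4, (7-3)^2=16
sum(d^2) = 292.
Step 3: rho = 1 - 6*292 / (12*(12^2 - 1)) = 1 - 1752/1716 = -0.020979.
Step 4: Under H0, t = rho * sqrt((n-2)/(1-rho^2)) = -0.0664 ~ t(10).
Step 5: Two-sided p-value from the t-distribution with 10 df = 0.948402.
Step 6: alpha = 0.05. fail to reject H0.

rho = -0.0210, p = 0.948402, fail to reject H0 at alpha = 0.05.


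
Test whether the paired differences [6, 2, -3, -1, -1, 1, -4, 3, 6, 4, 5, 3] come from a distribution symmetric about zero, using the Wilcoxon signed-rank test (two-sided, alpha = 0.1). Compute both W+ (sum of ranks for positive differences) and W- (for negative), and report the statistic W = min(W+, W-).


Step 1: Drop any zero differences (none here) and take |d_i|.
|d| = [6, 2, 3, 1, 1, 1, 4, 3, 6, 4, 5, 3]
Step 2: Midrank |d_i| (ties get averaged ranks).
ranks: |6|->11.5, |2|->4, |3|->6, |1|->2, |1|->2, |1|->2, |4|->8.5, |3|->6, |6|->11.5, |4|->8.5, |5|->10, |3|->6
Step 3: Attach original signs; sum ranks with positive sign and with negative sign.
W+ = 11.5 + 4 + 2 + 6 + 11.5 + 8.5 + 10 + 6 = 59.5
W- = 6 + 2 + 2 + 8.5 = 18.5
(Check: W+ + W- = 78 should equal n(n+1)/2 = 78.)
Step 4: Test statistic W = min(W+, W-) = 18.5.
Step 5: Ties in |d|, so use the tie-corrected normal approximation.
        E[W] = n(n+1)/4 = 12*13/4 = 39.
        Tie groups: |d|=1 (t=3), |d|=3 (t=3), |d|=4 (t=2), |d|=6 (t=2); sum(t^3 - t) = 60.
        Var[W] = n(n+1)(2n+1)/24 - sum(t^3-t)/48 = 3900/24 - 60/48 = 161.25.
        z = (W - E[W]) / sqrt(Var[W]) = (18.5 - 39) / 12.6984 = -1.6144.
        Two-sided p = 2*Phi(z) = 0.106446.
Step 6: alpha = 0.1. fail to reject H0.

W+ = 59.5, W- = 18.5, W = min = 18.5, p = 0.106446, fail to reject H0.


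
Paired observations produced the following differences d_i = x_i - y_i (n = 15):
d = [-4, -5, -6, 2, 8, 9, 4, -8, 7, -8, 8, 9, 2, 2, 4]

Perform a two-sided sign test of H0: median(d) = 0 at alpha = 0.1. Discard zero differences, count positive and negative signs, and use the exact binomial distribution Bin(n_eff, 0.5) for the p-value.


Step 1: Discard zero differences. Original n = 15; n_eff = number of nonzero differences = 15.
Nonzero differences (with sign): -4, -5, -6, +2, +8, +9, +4, -8, +7, -8, +8, +9, +2, +2, +4
Step 2: Count signs: positive = 10, negative = 5.
Step 3: Under H0: P(positive) = 0.5, so the number of positives S ~ Bin(15, 0.5).
Step 4: Two-sided exact p-value = sum of Bin(15,0.5) probabilities at or below the observed probability = 0.301758.
Step 5: alpha = 0.1. fail to reject H0.

n_eff = 15, pos = 10, neg = 5, p = 0.301758, fail to reject H0.


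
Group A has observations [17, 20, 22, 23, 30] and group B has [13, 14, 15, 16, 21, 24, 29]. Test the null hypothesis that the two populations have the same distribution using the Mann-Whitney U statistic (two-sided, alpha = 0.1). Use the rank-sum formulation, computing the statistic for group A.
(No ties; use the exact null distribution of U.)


Step 1: Combine and sort all 12 observations; assign midranks.
sorted (value, group): (13,Y), (14,Y), (15,Y), (16,Y), (17,X), (20,X), (21,Y), (22,X), (23,X), (24,Y), (29,Y), (30,X)
ranks: 13->1, 14->2, 15->3, 16->4, 17->5, 20->6, 21->7, 22->8, 23->9, 24->10, 29->11, 30->12
Step 2: Rank sum for X: R1 = 5 + 6 + 8 + 9 + 12 = 40.
Step 3: U_X = R1 - n1(n1+1)/2 = 40 - 5*6/2 = 40 - 15 = 25.
       U_Y = n1*n2 - U_X = 35 - 25 = 10.
Step 4: No ties, so the exact null distribution of U (based on enumerating the C(12,5) = 792 equally likely rank assignments) gives the two-sided p-value.
Step 5: p-value = 0.267677; compare to alpha = 0.1. fail to reject H0.

U_X = 25, p = 0.267677, fail to reject H0 at alpha = 0.1.


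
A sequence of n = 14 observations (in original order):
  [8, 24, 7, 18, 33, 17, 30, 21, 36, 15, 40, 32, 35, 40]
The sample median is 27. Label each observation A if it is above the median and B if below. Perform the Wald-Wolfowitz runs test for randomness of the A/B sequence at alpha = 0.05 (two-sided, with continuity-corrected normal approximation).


Step 1: Compute median = 27; label A = above, B = below.
Labels in order: BBBBABABABAAAA  (n_A = 7, n_B = 7)
Step 2: Count runs R = 8.
Step 3: Under H0 (random ordering), E[R] = 2*n_A*n_B/(n_A+n_B) + 1 = 2*7*7/14 + 1 = 8.0000.
        Var[R] = 2*n_A*n_B*(2*n_A*n_B - n_A - n_B) / ((n_A+n_B)^2 * (n_A+n_B-1)) = 8232/2548 = 3.2308.
        SD[R] = 1.7974.
Step 4: R = E[R], so z = 0 with no continuity correction.
Step 5: Two-sided p-value via normal approximation = 2*(1 - Phi(|z|)) = 1.000000.
Step 6: alpha = 0.05. fail to reject H0.

R = 8, z = 0.0000, p = 1.000000, fail to reject H0.


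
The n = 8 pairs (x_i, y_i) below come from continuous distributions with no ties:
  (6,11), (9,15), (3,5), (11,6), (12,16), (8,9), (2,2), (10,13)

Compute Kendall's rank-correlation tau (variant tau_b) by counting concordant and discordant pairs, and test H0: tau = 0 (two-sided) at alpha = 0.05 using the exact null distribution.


Step 1: Enumerate the 28 unordered pairs (i,j) with i<j and classify each by sign(x_j-x_i) * sign(y_j-y_i).
  (1,2):dx=+3,dy=+4->C; (1,3):dx=-3,dy=-6->C; (1,4):dx=+5,dy=-5->D; (1,5):dx=+6,dy=+5->C
  (1,6):dx=+2,dy=-2->D; (1,7):dx=-4,dy=-9->C; (1,8):dx=+4,dy=+2->C; (2,3):dx=-6,dy=-10->C
  (2,4):dx=+2,dy=-9->D; (2,5):dx=+3,dy=+1->C; (2,6):dx=-1,dy=-6->C; (2,7):dx=-7,dy=-13->C
  (2,8):dx=+1,dy=-2->D; (3,4):dx=+8,dy=+1->C; (3,5):dx=+9,dy=+11->C; (3,6):dx=+5,dy=+4->C
  (3,7):dx=-1,dy=-3->C; (3,8):dx=+7,dy=+8->C; (4,5):dx=+1,dy=+10->C; (4,6):dx=-3,dy=+3->D
  (4,7):dx=-9,dy=-4->C; (4,8):dx=-1,dy=+7->D; (5,6):dx=-4,dy=-7->C; (5,7):dx=-10,dy=-14->C
  (5,8):dx=-2,dy=-3->C; (6,7):dx=-6,dy=-7->C; (6,8):dx=+2,dy=+4->C; (7,8):dx=+8,dy=+11->C
Step 2: C = 22, D = 6, total pairs = 28.
Step 3: tau = (C - D)/(n(n-1)/2) = (22 - 6)/28 = 0.571429.
Step 4: Exact two-sided p-value (enumerate n! = 40320 permutations of y under H0): p = 0.061012.
Step 5: alpha = 0.05. fail to reject H0.

tau_b = 0.5714 (C=22, D=6), p = 0.061012, fail to reject H0.


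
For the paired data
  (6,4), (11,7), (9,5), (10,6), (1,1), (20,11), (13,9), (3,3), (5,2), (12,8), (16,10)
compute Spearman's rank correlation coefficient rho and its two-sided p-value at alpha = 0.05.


Step 1: Rank x and y separately (midranks; no ties here).
rank(x): 6->4, 11->7, 9->5, 10->6, 1->1, 20->11, 13->9, 3->2, 5->3, 12->8, 16->10
rank(y): 4->4, 7->7, 5->5, 6->6, 1->1, 11->11, 9->9, 3->3, 2->2, 8->8, 10->10
Step 2: d_i = R_x(i) - R_y(i); compute d_i^2.
  (4-4)^2=0, (7-7)^2=0, (5-5)^2=0, (6-6)^2=0, (1-1)^2=0, (11-11)^2=0, (9-9)^2=0, (2-3)^2=1, (3-2)^2=1, (8-8)^2=0, (10-10)^2=0
sum(d^2) = 2.
Step 3: rho = 1 - 6*2 / (11*(11^2 - 1)) = 1 - 12/1320 = 0.990909.
Step 4: Under H0, t = rho * sqrt((n-2)/(1-rho^2)) = 22.0966 ~ t(9).
Step 5: Two-sided p-value from the t-distribution with 9 df = 0.000000.
Step 6: alpha = 0.05. reject H0.

rho = 0.9909, p = 0.000000, reject H0 at alpha = 0.05.


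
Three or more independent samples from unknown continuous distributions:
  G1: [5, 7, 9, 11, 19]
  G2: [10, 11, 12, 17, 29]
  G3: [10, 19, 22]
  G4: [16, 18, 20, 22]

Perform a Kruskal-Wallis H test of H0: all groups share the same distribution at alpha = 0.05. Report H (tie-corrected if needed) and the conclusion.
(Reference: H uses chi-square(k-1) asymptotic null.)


Step 1: Combine all N = 17 observations and assign midranks.
sorted (value, group, rank): (5,G1,1), (7,G1,2), (9,G1,3), (10,G2,4.5), (10,G3,4.5), (11,G1,6.5), (11,G2,6.5), (12,G2,8), (16,G4,9), (17,G2,10), (18,G4,11), (19,G1,12.5), (19,G3,12.5), (20,G4,14), (22,G3,15.5), (22,G4,15.5), (29,G2,17)
Step 2: Sum ranks within each group.
R_1 = 25 (n_1 = 5)
R_2 = 46 (n_2 = 5)
R_3 = 32.5 (n_3 = 3)
R_4 = 49.5 (n_4 = 4)
Step 3: H = 12/(N(N+1)) * sum(R_i^2/n_i) - 3(N+1)
     = 12/(17*18) * (25^2/5 + 46^2/5 + 32.5^2/3 + 49.5^2/4) - 3*18
     = 0.039216 * 1512.85 - 54
     = 5.327288.
Step 4: Ties present; correction factor C = 1 - 24/(17^3 - 17) = 0.995098. Corrected H = 5.327288 / 0.995098 = 5.353530.
Step 5: Under H0, H ~ chi^2(3); p-value = 0.147666.
Step 6: alpha = 0.05. fail to reject H0.

H = 5.3535, df = 3, p = 0.147666, fail to reject H0.


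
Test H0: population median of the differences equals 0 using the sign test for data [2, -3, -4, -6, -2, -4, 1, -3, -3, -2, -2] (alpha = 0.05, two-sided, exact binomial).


Step 1: Discard zero differences. Original n = 11; n_eff = number of nonzero differences = 11.
Nonzero differences (with sign): +2, -3, -4, -6, -2, -4, +1, -3, -3, -2, -2
Step 2: Count signs: positive = 2, negative = 9.
Step 3: Under H0: P(positive) = 0.5, so the number of positives S ~ Bin(11, 0.5).
Step 4: Two-sided exact p-value = sum of Bin(11,0.5) probabilities at or below the observed probability = 0.065430.
Step 5: alpha = 0.05. fail to reject H0.

n_eff = 11, pos = 2, neg = 9, p = 0.065430, fail to reject H0.


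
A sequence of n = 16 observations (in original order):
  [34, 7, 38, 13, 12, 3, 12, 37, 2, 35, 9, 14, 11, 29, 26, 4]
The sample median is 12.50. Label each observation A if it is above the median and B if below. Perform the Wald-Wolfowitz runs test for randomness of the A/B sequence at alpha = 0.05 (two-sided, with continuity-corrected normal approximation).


Step 1: Compute median = 12.50; label A = above, B = below.
Labels in order: ABAABBBABABABAAB  (n_A = 8, n_B = 8)
Step 2: Count runs R = 12.
Step 3: Under H0 (random ordering), E[R] = 2*n_A*n_B/(n_A+n_B) + 1 = 2*8*8/16 + 1 = 9.0000.
        Var[R] = 2*n_A*n_B*(2*n_A*n_B - n_A - n_B) / ((n_A+n_B)^2 * (n_A+n_B-1)) = 14336/3840 = 3.7333.
        SD[R] = 1.9322.
Step 4: Continuity-corrected z = (R - 0.5 - E[R]) / SD[R] = (12 - 0.5 - 9.0000) / 1.9322 = 1.2939.
Step 5: Two-sided p-value via normal approximation = 2*(1 - Phi(|z|)) = 0.195709.
Step 6: alpha = 0.05. fail to reject H0.

R = 12, z = 1.2939, p = 0.195709, fail to reject H0.


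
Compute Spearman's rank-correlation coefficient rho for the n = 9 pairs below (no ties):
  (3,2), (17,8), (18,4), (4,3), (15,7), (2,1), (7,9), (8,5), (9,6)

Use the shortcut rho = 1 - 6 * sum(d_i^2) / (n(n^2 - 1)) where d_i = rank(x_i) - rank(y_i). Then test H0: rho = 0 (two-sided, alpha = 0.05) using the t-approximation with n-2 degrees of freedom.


Step 1: Rank x and y separately (midranks; no ties here).
rank(x): 3->2, 17->8, 18->9, 4->3, 15->7, 2->1, 7->4, 8->5, 9->6
rank(y): 2->2, 8->8, 4->4, 3->3, 7->7, 1->1, 9->9, 5->5, 6->6
Step 2: d_i = R_x(i) - R_y(i); compute d_i^2.
  (2-2)^2=0, (8-8)^2=0, (9-4)^2=25, (3-3)^2=0, (7-7)^2=0, (1-1)^2=0, (4-9)^2=25, (5-5)^2=0, (6-6)^2=0
sum(d^2) = 50.
Step 3: rho = 1 - 6*50 / (9*(9^2 - 1)) = 1 - 300/720 = 0.583333.
Step 4: Under H0, t = rho * sqrt((n-2)/(1-rho^2)) = 1.9001 ~ t(7).
Step 5: Two-sided p-value from the t-distribution with 7 df = 0.099186.
Step 6: alpha = 0.05. fail to reject H0.

rho = 0.5833, p = 0.099186, fail to reject H0 at alpha = 0.05.


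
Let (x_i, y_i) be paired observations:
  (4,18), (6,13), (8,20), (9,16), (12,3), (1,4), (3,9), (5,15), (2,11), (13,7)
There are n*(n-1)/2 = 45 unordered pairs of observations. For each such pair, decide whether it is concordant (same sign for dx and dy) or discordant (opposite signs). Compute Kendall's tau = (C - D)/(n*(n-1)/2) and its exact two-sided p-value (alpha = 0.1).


Step 1: Enumerate the 45 unordered pairs (i,j) with i<j and classify each by sign(x_j-x_i) * sign(y_j-y_i).
  (1,2):dx=+2,dy=-5->D; (1,3):dx=+4,dy=+2->C; (1,4):dx=+5,dy=-2->D; (1,5):dx=+8,dy=-15->D
  (1,6):dx=-3,dy=-14->C; (1,7):dx=-1,dy=-9->C; (1,8):dx=+1,dy=-3->D; (1,9):dx=-2,dy=-7->C
  (1,10):dx=+9,dy=-11->D; (2,3):dx=+2,dy=+7->C; (2,4):dx=+3,dy=+3->C; (2,5):dx=+6,dy=-10->D
  (2,6):dx=-5,dy=-9->C; (2,7):dx=-3,dy=-4->C; (2,8):dx=-1,dy=+2->D; (2,9):dx=-4,dy=-2->C
  (2,10):dx=+7,dy=-6->D; (3,4):dx=+1,dy=-4->D; (3,5):dx=+4,dy=-17->D; (3,6):dx=-7,dy=-16->C
  (3,7):dx=-5,dy=-11->C; (3,8):dx=-3,dy=-5->C; (3,9):dx=-6,dy=-9->C; (3,10):dx=+5,dy=-13->D
  (4,5):dx=+3,dy=-13->D; (4,6):dx=-8,dy=-12->C; (4,7):dx=-6,dy=-7->C; (4,8):dx=-4,dy=-1->C
  (4,9):dx=-7,dy=-5->C; (4,10):dx=+4,dy=-9->D; (5,6):dx=-11,dy=+1->D; (5,7):dx=-9,dy=+6->D
  (5,8):dx=-7,dy=+12->D; (5,9):dx=-10,dy=+8->D; (5,10):dx=+1,dy=+4->C; (6,7):dx=+2,dy=+5->C
  (6,8):dx=+4,dy=+11->C; (6,9):dx=+1,dy=+7->C; (6,10):dx=+12,dy=+3->C; (7,8):dx=+2,dy=+6->C
  (7,9):dx=-1,dy=+2->D; (7,10):dx=+10,dy=-2->D; (8,9):dx=-3,dy=-4->C; (8,10):dx=+8,dy=-8->D
  (9,10):dx=+11,dy=-4->D
Step 2: C = 24, D = 21, total pairs = 45.
Step 3: tau = (C - D)/(n(n-1)/2) = (24 - 21)/45 = 0.066667.
Step 4: Exact two-sided p-value (enumerate n! = 3628800 permutations of y under H0): p = 0.861801.
Step 5: alpha = 0.1. fail to reject H0.

tau_b = 0.0667 (C=24, D=21), p = 0.861801, fail to reject H0.


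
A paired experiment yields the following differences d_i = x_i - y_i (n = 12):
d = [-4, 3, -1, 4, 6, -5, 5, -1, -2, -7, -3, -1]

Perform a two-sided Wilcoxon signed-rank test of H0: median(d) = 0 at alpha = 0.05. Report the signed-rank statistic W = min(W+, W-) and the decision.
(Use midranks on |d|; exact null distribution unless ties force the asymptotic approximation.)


Step 1: Drop any zero differences (none here) and take |d_i|.
|d| = [4, 3, 1, 4, 6, 5, 5, 1, 2, 7, 3, 1]
Step 2: Midrank |d_i| (ties get averaged ranks).
ranks: |4|->7.5, |3|->5.5, |1|->2, |4|->7.5, |6|->11, |5|->9.5, |5|->9.5, |1|->2, |2|->4, |7|->12, |3|->5.5, |1|->2
Step 3: Attach original signs; sum ranks with positive sign and with negative sign.
W+ = 5.5 + 7.5 + 11 + 9.5 = 33.5
W- = 7.5 + 2 + 9.5 + 2 + 4 + 12 + 5.5 + 2 = 44.5
(Check: W+ + W- = 78 should equal n(n+1)/2 = 78.)
Step 4: Test statistic W = min(W+, W-) = 33.5.
Step 5: Ties in |d|, so use the tie-corrected normal approximation.
        E[W] = n(n+1)/4 = 12*13/4 = 39.
        Tie groups: |d|=1 (t=3), |d|=3 (t=2), |d|=4 (t=2), |d|=5 (t=2); sum(t^3 - t) = 42.
        Var[W] = n(n+1)(2n+1)/24 - sum(t^3-t)/48 = 3900/24 - 42/48 = 161.625.
        z = (W - E[W]) / sqrt(Var[W]) = (33.5 - 39) / 12.7132 = -0.4326.
        Two-sided p = 2*Phi(z) = 0.665290.
Step 6: alpha = 0.05. fail to reject H0.

W+ = 33.5, W- = 44.5, W = min = 33.5, p = 0.665290, fail to reject H0.


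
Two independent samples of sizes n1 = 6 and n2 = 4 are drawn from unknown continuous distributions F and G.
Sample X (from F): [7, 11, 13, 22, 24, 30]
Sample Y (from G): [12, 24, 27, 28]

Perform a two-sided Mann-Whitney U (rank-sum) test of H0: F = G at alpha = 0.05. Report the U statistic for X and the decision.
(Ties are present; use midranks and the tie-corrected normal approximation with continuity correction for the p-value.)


Step 1: Combine and sort all 10 observations; assign midranks.
sorted (value, group): (7,X), (11,X), (12,Y), (13,X), (22,X), (24,X), (24,Y), (27,Y), (28,Y), (30,X)
ranks: 7->1, 11->2, 12->3, 13->4, 22->5, 24->6.5, 24->6.5, 27->8, 28->9, 30->10
Step 2: Rank sum for X: R1 = 1 + 2 + 4 + 5 + 6.5 + 10 = 28.5.
Step 3: U_X = R1 - n1(n1+1)/2 = 28.5 - 6*7/2 = 28.5 - 21 = 7.5.
       U_Y = n1*n2 - U_X = 24 - 7.5 = 16.5.
Step 4: Ties are present, so use the tie-corrected normal approximation (with continuity correction) for the p-value.
Step 5: p-value = 0.392330; compare to alpha = 0.05. fail to reject H0.

U_X = 7.5, p = 0.392330, fail to reject H0 at alpha = 0.05.


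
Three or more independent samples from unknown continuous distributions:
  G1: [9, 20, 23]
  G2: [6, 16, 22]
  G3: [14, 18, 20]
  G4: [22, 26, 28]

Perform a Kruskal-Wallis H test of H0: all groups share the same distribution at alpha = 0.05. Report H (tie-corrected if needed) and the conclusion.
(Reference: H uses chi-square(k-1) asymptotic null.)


Step 1: Combine all N = 12 observations and assign midranks.
sorted (value, group, rank): (6,G2,1), (9,G1,2), (14,G3,3), (16,G2,4), (18,G3,5), (20,G1,6.5), (20,G3,6.5), (22,G2,8.5), (22,G4,8.5), (23,G1,10), (26,G4,11), (28,G4,12)
Step 2: Sum ranks within each group.
R_1 = 18.5 (n_1 = 3)
R_2 = 13.5 (n_2 = 3)
R_3 = 14.5 (n_3 = 3)
R_4 = 31.5 (n_4 = 3)
Step 3: H = 12/(N(N+1)) * sum(R_i^2/n_i) - 3(N+1)
     = 12/(12*13) * (18.5^2/3 + 13.5^2/3 + 14.5^2/3 + 31.5^2/3) - 3*13
     = 0.076923 * 575.667 - 39
     = 5.282051.
Step 4: Ties present; correction factor C = 1 - 12/(12^3 - 12) = 0.993007. Corrected H = 5.282051 / 0.993007 = 5.319249.
Step 5: Under H0, H ~ chi^2(3); p-value = 0.149858.
Step 6: alpha = 0.05. fail to reject H0.

H = 5.3192, df = 3, p = 0.149858, fail to reject H0.


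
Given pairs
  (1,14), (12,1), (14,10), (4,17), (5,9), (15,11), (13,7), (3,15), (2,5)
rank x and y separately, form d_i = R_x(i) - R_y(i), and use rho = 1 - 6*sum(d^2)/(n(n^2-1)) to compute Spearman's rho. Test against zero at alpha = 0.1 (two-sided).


Step 1: Rank x and y separately (midranks; no ties here).
rank(x): 1->1, 12->6, 14->8, 4->4, 5->5, 15->9, 13->7, 3->3, 2->2
rank(y): 14->7, 1->1, 10->5, 17->9, 9->4, 11->6, 7->3, 15->8, 5->2
Step 2: d_i = R_x(i) - R_y(i); compute d_i^2.
  (1-7)^2=36, (6-1)^2=25, (8-5)^2=9, (4-9)^2=25, (5-4)^2=1, (9-6)^2=9, (7-3)^2=16, (3-8)^2=25, (2-2)^2=0
sum(d^2) = 146.
Step 3: rho = 1 - 6*146 / (9*(9^2 - 1)) = 1 - 876/720 = -0.216667.
Step 4: Under H0, t = rho * sqrt((n-2)/(1-rho^2)) = -0.5872 ~ t(7).
Step 5: Two-sided p-value from the t-distribution with 7 df = 0.575515.
Step 6: alpha = 0.1. fail to reject H0.

rho = -0.2167, p = 0.575515, fail to reject H0 at alpha = 0.1.


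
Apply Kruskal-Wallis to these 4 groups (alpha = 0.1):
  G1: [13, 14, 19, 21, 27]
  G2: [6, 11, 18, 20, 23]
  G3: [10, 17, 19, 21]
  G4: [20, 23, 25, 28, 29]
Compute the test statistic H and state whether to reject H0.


Step 1: Combine all N = 19 observations and assign midranks.
sorted (value, group, rank): (6,G2,1), (10,G3,2), (11,G2,3), (13,G1,4), (14,G1,5), (17,G3,6), (18,G2,7), (19,G1,8.5), (19,G3,8.5), (20,G2,10.5), (20,G4,10.5), (21,G1,12.5), (21,G3,12.5), (23,G2,14.5), (23,G4,14.5), (25,G4,16), (27,G1,17), (28,G4,18), (29,G4,19)
Step 2: Sum ranks within each group.
R_1 = 47 (n_1 = 5)
R_2 = 36 (n_2 = 5)
R_3 = 29 (n_3 = 4)
R_4 = 78 (n_4 = 5)
Step 3: H = 12/(N(N+1)) * sum(R_i^2/n_i) - 3(N+1)
     = 12/(19*20) * (47^2/5 + 36^2/5 + 29^2/4 + 78^2/5) - 3*20
     = 0.031579 * 2128.05 - 60
     = 7.201579.
Step 4: Ties present; correction factor C = 1 - 24/(19^3 - 19) = 0.996491. Corrected H = 7.201579 / 0.996491 = 7.226937.
Step 5: Under H0, H ~ chi^2(3); p-value = 0.065006.
Step 6: alpha = 0.1. reject H0.

H = 7.2269, df = 3, p = 0.065006, reject H0.


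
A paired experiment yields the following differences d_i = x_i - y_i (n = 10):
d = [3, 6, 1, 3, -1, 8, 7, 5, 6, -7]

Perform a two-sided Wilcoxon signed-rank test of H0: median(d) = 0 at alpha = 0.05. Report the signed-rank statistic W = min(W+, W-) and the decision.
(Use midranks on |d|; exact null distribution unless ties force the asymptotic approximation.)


Step 1: Drop any zero differences (none here) and take |d_i|.
|d| = [3, 6, 1, 3, 1, 8, 7, 5, 6, 7]
Step 2: Midrank |d_i| (ties get averaged ranks).
ranks: |3|->3.5, |6|->6.5, |1|->1.5, |3|->3.5, |1|->1.5, |8|->10, |7|->8.5, |5|->5, |6|->6.5, |7|->8.5
Step 3: Attach original signs; sum ranks with positive sign and with negative sign.
W+ = 3.5 + 6.5 + 1.5 + 3.5 + 10 + 8.5 + 5 + 6.5 = 45
W- = 1.5 + 8.5 = 10
(Check: W+ + W- = 55 should equal n(n+1)/2 = 55.)
Step 4: Test statistic W = min(W+, W-) = 10.
Step 5: Ties in |d|, so use the tie-corrected normal approximation.
        E[W] = n(n+1)/4 = 10*11/4 = 27.5.
        Tie groups: |d|=1 (t=2), |d|=3 (t=2), |d|=6 (t=2), |d|=7 (t=2); sum(t^3 - t) = 24.
        Var[W] = n(n+1)(2n+1)/24 - sum(t^3-t)/48 = 2310/24 - 24/48 = 95.75.
        z = (W - E[W]) / sqrt(Var[W]) = (10 - 27.5) / 9.7852 = -1.7884.
        Two-sided p = 2*Phi(z) = 0.073709.
Step 6: alpha = 0.05. fail to reject H0.

W+ = 45, W- = 10, W = min = 10, p = 0.073709, fail to reject H0.


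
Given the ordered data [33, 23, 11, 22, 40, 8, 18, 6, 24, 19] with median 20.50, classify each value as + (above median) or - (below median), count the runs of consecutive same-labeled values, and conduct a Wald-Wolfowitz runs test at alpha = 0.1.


Step 1: Compute median = 20.50; label A = above, B = below.
Labels in order: AABAABBBAB  (n_A = 5, n_B = 5)
Step 2: Count runs R = 6.
Step 3: Under H0 (random ordering), E[R] = 2*n_A*n_B/(n_A+n_B) + 1 = 2*5*5/10 + 1 = 6.0000.
        Var[R] = 2*n_A*n_B*(2*n_A*n_B - n_A - n_B) / ((n_A+n_B)^2 * (n_A+n_B-1)) = 2000/900 = 2.2222.
        SD[R] = 1.4907.
Step 4: R = E[R], so z = 0 with no continuity correction.
Step 5: Two-sided p-value via normal approximation = 2*(1 - Phi(|z|)) = 1.000000.
Step 6: alpha = 0.1. fail to reject H0.

R = 6, z = 0.0000, p = 1.000000, fail to reject H0.


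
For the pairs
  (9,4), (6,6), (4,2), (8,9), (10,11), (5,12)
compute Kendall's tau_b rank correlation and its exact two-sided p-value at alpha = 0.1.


Step 1: Enumerate the 15 unordered pairs (i,j) with i<j and classify each by sign(x_j-x_i) * sign(y_j-y_i).
  (1,2):dx=-3,dy=+2->D; (1,3):dx=-5,dy=-2->C; (1,4):dx=-1,dy=+5->D; (1,5):dx=+1,dy=+7->C
  (1,6):dx=-4,dy=+8->D; (2,3):dx=-2,dy=-4->C; (2,4):dx=+2,dy=+3->C; (2,5):dx=+4,dy=+5->C
  (2,6):dx=-1,dy=+6->D; (3,4):dx=+4,dy=+7->C; (3,5):dx=+6,dy=+9->C; (3,6):dx=+1,dy=+10->C
  (4,5):dx=+2,dy=+2->C; (4,6):dx=-3,dy=+3->D; (5,6):dx=-5,dy=+1->D
Step 2: C = 9, D = 6, total pairs = 15.
Step 3: tau = (C - D)/(n(n-1)/2) = (9 - 6)/15 = 0.200000.
Step 4: Exact two-sided p-value (enumerate n! = 720 permutations of y under H0): p = 0.719444.
Step 5: alpha = 0.1. fail to reject H0.

tau_b = 0.2000 (C=9, D=6), p = 0.719444, fail to reject H0.


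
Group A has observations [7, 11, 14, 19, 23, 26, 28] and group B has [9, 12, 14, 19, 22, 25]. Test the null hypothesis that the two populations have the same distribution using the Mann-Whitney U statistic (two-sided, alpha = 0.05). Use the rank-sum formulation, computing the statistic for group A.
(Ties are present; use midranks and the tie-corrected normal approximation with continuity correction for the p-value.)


Step 1: Combine and sort all 13 observations; assign midranks.
sorted (value, group): (7,X), (9,Y), (11,X), (12,Y), (14,X), (14,Y), (19,X), (19,Y), (22,Y), (23,X), (25,Y), (26,X), (28,X)
ranks: 7->1, 9->2, 11->3, 12->4, 14->5.5, 14->5.5, 19->7.5, 19->7.5, 22->9, 23->10, 25->11, 26->12, 28->13
Step 2: Rank sum for X: R1 = 1 + 3 + 5.5 + 7.5 + 10 + 12 + 13 = 52.
Step 3: U_X = R1 - n1(n1+1)/2 = 52 - 7*8/2 = 52 - 28 = 24.
       U_Y = n1*n2 - U_X = 42 - 24 = 18.
Step 4: Ties are present, so use the tie-corrected normal approximation (with continuity correction) for the p-value.
Step 5: p-value = 0.720247; compare to alpha = 0.05. fail to reject H0.

U_X = 24, p = 0.720247, fail to reject H0 at alpha = 0.05.


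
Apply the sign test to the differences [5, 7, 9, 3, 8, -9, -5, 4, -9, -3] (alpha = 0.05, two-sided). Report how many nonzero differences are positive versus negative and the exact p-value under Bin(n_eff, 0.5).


Step 1: Discard zero differences. Original n = 10; n_eff = number of nonzero differences = 10.
Nonzero differences (with sign): +5, +7, +9, +3, +8, -9, -5, +4, -9, -3
Step 2: Count signs: positive = 6, negative = 4.
Step 3: Under H0: P(positive) = 0.5, so the number of positives S ~ Bin(10, 0.5).
Step 4: Two-sided exact p-value = sum of Bin(10,0.5) probabilities at or below the observed probability = 0.753906.
Step 5: alpha = 0.05. fail to reject H0.

n_eff = 10, pos = 6, neg = 4, p = 0.753906, fail to reject H0.


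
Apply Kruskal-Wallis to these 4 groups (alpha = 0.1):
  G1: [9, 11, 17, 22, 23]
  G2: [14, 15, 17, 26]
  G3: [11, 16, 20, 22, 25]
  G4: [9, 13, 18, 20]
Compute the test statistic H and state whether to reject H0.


Step 1: Combine all N = 18 observations and assign midranks.
sorted (value, group, rank): (9,G1,1.5), (9,G4,1.5), (11,G1,3.5), (11,G3,3.5), (13,G4,5), (14,G2,6), (15,G2,7), (16,G3,8), (17,G1,9.5), (17,G2,9.5), (18,G4,11), (20,G3,12.5), (20,G4,12.5), (22,G1,14.5), (22,G3,14.5), (23,G1,16), (25,G3,17), (26,G2,18)
Step 2: Sum ranks within each group.
R_1 = 45 (n_1 = 5)
R_2 = 40.5 (n_2 = 4)
R_3 = 55.5 (n_3 = 5)
R_4 = 30 (n_4 = 4)
Step 3: H = 12/(N(N+1)) * sum(R_i^2/n_i) - 3(N+1)
     = 12/(18*19) * (45^2/5 + 40.5^2/4 + 55.5^2/5 + 30^2/4) - 3*19
     = 0.035088 * 1656.11 - 57
     = 1.109211.
Step 4: Ties present; correction factor C = 1 - 30/(18^3 - 18) = 0.994840. Corrected H = 1.109211 / 0.994840 = 1.114964.
Step 5: Under H0, H ~ chi^2(3); p-value = 0.773463.
Step 6: alpha = 0.1. fail to reject H0.

H = 1.1150, df = 3, p = 0.773463, fail to reject H0.


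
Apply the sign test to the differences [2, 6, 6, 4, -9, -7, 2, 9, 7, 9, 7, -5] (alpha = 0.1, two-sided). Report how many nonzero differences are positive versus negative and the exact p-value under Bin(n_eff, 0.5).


Step 1: Discard zero differences. Original n = 12; n_eff = number of nonzero differences = 12.
Nonzero differences (with sign): +2, +6, +6, +4, -9, -7, +2, +9, +7, +9, +7, -5
Step 2: Count signs: positive = 9, negative = 3.
Step 3: Under H0: P(positive) = 0.5, so the number of positives S ~ Bin(12, 0.5).
Step 4: Two-sided exact p-value = sum of Bin(12,0.5) probabilities at or below the observed probability = 0.145996.
Step 5: alpha = 0.1. fail to reject H0.

n_eff = 12, pos = 9, neg = 3, p = 0.145996, fail to reject H0.


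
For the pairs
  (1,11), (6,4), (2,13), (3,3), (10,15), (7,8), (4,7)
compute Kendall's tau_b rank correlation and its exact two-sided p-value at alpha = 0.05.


Step 1: Enumerate the 21 unordered pairs (i,j) with i<j and classify each by sign(x_j-x_i) * sign(y_j-y_i).
  (1,2):dx=+5,dy=-7->D; (1,3):dx=+1,dy=+2->C; (1,4):dx=+2,dy=-8->D; (1,5):dx=+9,dy=+4->C
  (1,6):dx=+6,dy=-3->D; (1,7):dx=+3,dy=-4->D; (2,3):dx=-4,dy=+9->D; (2,4):dx=-3,dy=-1->C
  (2,5):dx=+4,dy=+11->C; (2,6):dx=+1,dy=+4->C; (2,7):dx=-2,dy=+3->D; (3,4):dx=+1,dy=-10->D
  (3,5):dx=+8,dy=+2->C; (3,6):dx=+5,dy=-5->D; (3,7):dx=+2,dy=-6->D; (4,5):dx=+7,dy=+12->C
  (4,6):dx=+4,dy=+5->C; (4,7):dx=+1,dy=+4->C; (5,6):dx=-3,dy=-7->C; (5,7):dx=-6,dy=-8->C
  (6,7):dx=-3,dy=-1->C
Step 2: C = 12, D = 9, total pairs = 21.
Step 3: tau = (C - D)/(n(n-1)/2) = (12 - 9)/21 = 0.142857.
Step 4: Exact two-sided p-value (enumerate n! = 5040 permutations of y under H0): p = 0.772619.
Step 5: alpha = 0.05. fail to reject H0.

tau_b = 0.1429 (C=12, D=9), p = 0.772619, fail to reject H0.


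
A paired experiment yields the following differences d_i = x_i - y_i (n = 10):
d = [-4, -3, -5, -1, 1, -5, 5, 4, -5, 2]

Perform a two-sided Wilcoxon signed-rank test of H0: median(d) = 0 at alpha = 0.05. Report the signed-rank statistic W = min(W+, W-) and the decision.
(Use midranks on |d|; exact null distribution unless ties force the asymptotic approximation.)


Step 1: Drop any zero differences (none here) and take |d_i|.
|d| = [4, 3, 5, 1, 1, 5, 5, 4, 5, 2]
Step 2: Midrank |d_i| (ties get averaged ranks).
ranks: |4|->5.5, |3|->4, |5|->8.5, |1|->1.5, |1|->1.5, |5|->8.5, |5|->8.5, |4|->5.5, |5|->8.5, |2|->3
Step 3: Attach original signs; sum ranks with positive sign and with negative sign.
W+ = 1.5 + 8.5 + 5.5 + 3 = 18.5
W- = 5.5 + 4 + 8.5 + 1.5 + 8.5 + 8.5 = 36.5
(Check: W+ + W- = 55 should equal n(n+1)/2 = 55.)
Step 4: Test statistic W = min(W+, W-) = 18.5.
Step 5: Ties in |d|, so use the tie-corrected normal approximation.
        E[W] = n(n+1)/4 = 10*11/4 = 27.5.
        Tie groups: |d|=1 (t=2), |d|=4 (t=2), |d|=5 (t=4); sum(t^3 - t) = 72.
        Var[W] = n(n+1)(2n+1)/24 - sum(t^3-t)/48 = 2310/24 - 72/48 = 94.75.
        z = (W - E[W]) / sqrt(Var[W]) = (18.5 - 27.5) / 9.7340 = -0.9246.
        Two-sided p = 2*Phi(z) = 0.355175.
Step 6: alpha = 0.05. fail to reject H0.

W+ = 18.5, W- = 36.5, W = min = 18.5, p = 0.355175, fail to reject H0.


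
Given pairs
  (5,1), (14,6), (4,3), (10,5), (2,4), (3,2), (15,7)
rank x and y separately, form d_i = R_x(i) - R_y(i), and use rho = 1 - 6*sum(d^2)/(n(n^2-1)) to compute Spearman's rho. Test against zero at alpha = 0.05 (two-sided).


Step 1: Rank x and y separately (midranks; no ties here).
rank(x): 5->4, 14->6, 4->3, 10->5, 2->1, 3->2, 15->7
rank(y): 1->1, 6->6, 3->3, 5->5, 4->4, 2->2, 7->7
Step 2: d_i = R_x(i) - R_y(i); compute d_i^2.
  (4-1)^2=9, (6-6)^2=0, (3-3)^2=0, (5-5)^2=0, (1-4)^2=9, (2-2)^2=0, (7-7)^2=0
sum(d^2) = 18.
Step 3: rho = 1 - 6*18 / (7*(7^2 - 1)) = 1 - 108/336 = 0.678571.
Step 4: Under H0, t = rho * sqrt((n-2)/(1-rho^2)) = 2.0657 ~ t(5).
Step 5: Two-sided p-value from the t-distribution with 5 df = 0.093750.
Step 6: alpha = 0.05. fail to reject H0.

rho = 0.6786, p = 0.093750, fail to reject H0 at alpha = 0.05.


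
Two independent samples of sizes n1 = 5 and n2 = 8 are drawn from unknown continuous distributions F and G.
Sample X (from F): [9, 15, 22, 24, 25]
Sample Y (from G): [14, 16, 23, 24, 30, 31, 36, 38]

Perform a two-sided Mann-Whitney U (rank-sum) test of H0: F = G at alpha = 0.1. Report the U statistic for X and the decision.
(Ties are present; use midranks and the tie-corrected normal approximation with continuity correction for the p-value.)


Step 1: Combine and sort all 13 observations; assign midranks.
sorted (value, group): (9,X), (14,Y), (15,X), (16,Y), (22,X), (23,Y), (24,X), (24,Y), (25,X), (30,Y), (31,Y), (36,Y), (38,Y)
ranks: 9->1, 14->2, 15->3, 16->4, 22->5, 23->6, 24->7.5, 24->7.5, 25->9, 30->10, 31->11, 36->12, 38->13
Step 2: Rank sum for X: R1 = 1 + 3 + 5 + 7.5 + 9 = 25.5.
Step 3: U_X = R1 - n1(n1+1)/2 = 25.5 - 5*6/2 = 25.5 - 15 = 10.5.
       U_Y = n1*n2 - U_X = 40 - 10.5 = 29.5.
Step 4: Ties are present, so use the tie-corrected normal approximation (with continuity correction) for the p-value.
Step 5: p-value = 0.187076; compare to alpha = 0.1. fail to reject H0.

U_X = 10.5, p = 0.187076, fail to reject H0 at alpha = 0.1.


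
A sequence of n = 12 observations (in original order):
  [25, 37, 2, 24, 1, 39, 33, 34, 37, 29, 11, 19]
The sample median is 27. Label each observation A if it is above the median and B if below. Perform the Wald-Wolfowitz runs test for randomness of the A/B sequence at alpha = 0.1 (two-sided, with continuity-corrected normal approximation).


Step 1: Compute median = 27; label A = above, B = below.
Labels in order: BABBBAAAAABB  (n_A = 6, n_B = 6)
Step 2: Count runs R = 5.
Step 3: Under H0 (random ordering), E[R] = 2*n_A*n_B/(n_A+n_B) + 1 = 2*6*6/12 + 1 = 7.0000.
        Var[R] = 2*n_A*n_B*(2*n_A*n_B - n_A - n_B) / ((n_A+n_B)^2 * (n_A+n_B-1)) = 4320/1584 = 2.7273.
        SD[R] = 1.6514.
Step 4: Continuity-corrected z = (R + 0.5 - E[R]) / SD[R] = (5 + 0.5 - 7.0000) / 1.6514 = -0.9083.
Step 5: Two-sided p-value via normal approximation = 2*(1 - Phi(|z|)) = 0.363722.
Step 6: alpha = 0.1. fail to reject H0.

R = 5, z = -0.9083, p = 0.363722, fail to reject H0.
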